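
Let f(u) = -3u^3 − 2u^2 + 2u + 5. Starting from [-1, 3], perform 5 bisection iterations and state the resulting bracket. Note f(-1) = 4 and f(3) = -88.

[1.125, 1.25]

u = 1 gives f = 2, positive; keep [1, 3]
u = 2 gives f = -23, negative; keep [1, 2]
u = 1.5 gives f = -6.625, negative; keep [1, 1.5]
u = 1.25 gives f = -1.4844, negative; keep [1, 1.25]
u = 1.125 gives f = 0.4473, positive; keep [1.125, 1.25]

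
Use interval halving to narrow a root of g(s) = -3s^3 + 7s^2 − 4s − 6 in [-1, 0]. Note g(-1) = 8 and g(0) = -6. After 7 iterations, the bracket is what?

[-0.6328125, -0.625]

s = -0.5 gives g = -1.875, negative; keep [-1, -0.5]
s = -0.75 gives g = 2.203125, positive; keep [-0.75, -0.5]
s = -0.625 gives g = -0.033203, negative; keep [-0.75, -0.625]
s = -0.6875 gives g = 1.0334, positive; keep [-0.6875, -0.625]
s = -0.65625 gives g = 0.4875, positive; keep [-0.65625, -0.625]
s = -0.640625 gives g = 0.224, positive; keep [-0.640625, -0.625]
s = -0.6328125 gives g = 0.0946, positive; keep [-0.6328125, -0.625]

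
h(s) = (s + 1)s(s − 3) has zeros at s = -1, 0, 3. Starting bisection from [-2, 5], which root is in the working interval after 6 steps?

3

s = 1.5 gives h = -5.625, negative; keep [1.5, 5]
s = 3.25 gives h = 3.453125, positive; keep [1.5, 3.25]
s = 2.375 gives h = -5.009766, negative; keep [2.375, 3.25]
s = 2.8125 gives h = -2.0105, negative; keep [2.8125, 3.25]
s = 3.03125 gives h = 0.3819, positive; keep [2.8125, 3.03125]
s = 2.921875 gives h = -0.8953, negative; keep [2.921875, 3.03125]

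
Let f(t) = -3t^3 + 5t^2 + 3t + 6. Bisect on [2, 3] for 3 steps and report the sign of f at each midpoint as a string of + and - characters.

-++

f(2.5) = -2.125 < 0, so the root lies in [2, 2.5]
f(2.25) = 3.890625 > 0, so the root lies in [2.25, 2.5]
f(2.375) = 1.138672 > 0, so the root lies in [2.375, 2.5]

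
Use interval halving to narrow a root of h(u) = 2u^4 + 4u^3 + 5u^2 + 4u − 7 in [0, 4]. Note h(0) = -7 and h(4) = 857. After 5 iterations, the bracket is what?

[0.625, 0.75]

midpoint 2: h = 85 > 0 → [0, 2]
midpoint 1: h = 8 > 0 → [0, 1]
midpoint 0.5: h = -3.125 < 0 → [0.5, 1]
midpoint 0.75: h = 1.1328 > 0 → [0.5, 0.75]
midpoint 0.625: h = -1.2651 < 0 → [0.625, 0.75]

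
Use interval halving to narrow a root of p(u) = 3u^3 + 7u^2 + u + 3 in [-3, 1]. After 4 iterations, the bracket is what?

[-2.5, -2.25]

u = -1 gives p = 6, positive; keep [-3, -1]
u = -2 gives p = 5, positive; keep [-3, -2]
u = -2.5 gives p = -2.625, negative; keep [-2.5, -2]
u = -2.25 gives p = 2.0156, positive; keep [-2.5, -2.25]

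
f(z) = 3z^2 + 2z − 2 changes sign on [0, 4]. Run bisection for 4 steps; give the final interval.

m = 2, f(m) = 14 (+); new bracket [0, 2]
m = 1, f(m) = 3 (+); new bracket [0, 1]
m = 0.5, f(m) = -0.25 (−); new bracket [0.5, 1]
m = 0.75, f(m) = 1.1875 (+); new bracket [0.5, 0.75]

[0.5, 0.75]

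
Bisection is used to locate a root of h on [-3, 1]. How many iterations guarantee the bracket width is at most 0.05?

7

Width after n steps is 4/2^n. Need 2^n ≥ 4/0.05 = 80.
2^6 = 64 < 80 ≤ 2^7 = 128, so n = 7.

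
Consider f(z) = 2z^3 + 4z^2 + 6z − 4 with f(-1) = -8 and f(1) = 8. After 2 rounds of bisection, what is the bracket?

f(0) = -4 < 0, so the root lies in [0, 1]
f(0.5) = 0.25 > 0, so the root lies in [0, 0.5]

[0, 0.5]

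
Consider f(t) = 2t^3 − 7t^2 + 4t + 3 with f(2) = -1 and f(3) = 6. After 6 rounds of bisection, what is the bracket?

[2.40625, 2.421875]

f(2.5) = 0.5 > 0, so the root lies in [2, 2.5]
f(2.25) = -0.65625 < 0, so the root lies in [2.25, 2.5]
f(2.375) = -0.191406 < 0, so the root lies in [2.375, 2.5]
f(2.4375) = 0.1245 > 0, so the root lies in [2.375, 2.4375]
f(2.40625) = -0.0407 < 0, so the root lies in [2.40625, 2.4375]
f(2.421875) = 0.0401 > 0, so the root lies in [2.40625, 2.421875]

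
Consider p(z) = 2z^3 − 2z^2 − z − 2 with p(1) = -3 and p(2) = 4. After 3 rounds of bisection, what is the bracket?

[1.625, 1.75]

m = 1.5, p(m) = -1.25 (−); new bracket [1.5, 2]
m = 1.75, p(m) = 0.84375 (+); new bracket [1.5, 1.75]
m = 1.625, p(m) = -0.324219 (−); new bracket [1.625, 1.75]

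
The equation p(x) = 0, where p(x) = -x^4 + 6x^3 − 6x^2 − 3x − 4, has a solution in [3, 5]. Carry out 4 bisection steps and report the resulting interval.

p(4) = 16 > 0, so the root lies in [4, 5]
p(4.5) = -2.3125 < 0, so the root lies in [4, 4.5]
p(4.25) = 9.214844 > 0, so the root lies in [4.25, 4.5]
p(4.375) = 4.1091 > 0, so the root lies in [4.375, 4.5]

[4.375, 4.5]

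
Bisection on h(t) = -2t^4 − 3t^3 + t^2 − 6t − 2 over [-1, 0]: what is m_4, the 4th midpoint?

-0.3125

t = -0.5 gives h = 1.5, positive; keep [-0.5, 0]
t = -0.25 gives h = -0.398438, negative; keep [-0.5, -0.25]
t = -0.375 gives h = 0.509277, positive; keep [-0.375, -0.25]
t = -0.3125 gives h = 0.0451, positive; keep [-0.3125, -0.25]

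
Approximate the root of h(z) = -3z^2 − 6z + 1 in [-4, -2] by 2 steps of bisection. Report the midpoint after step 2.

-2.5

z = -3 gives h = -8, negative; keep [-3, -2]
z = -2.5 gives h = -2.75, negative; keep [-2.5, -2]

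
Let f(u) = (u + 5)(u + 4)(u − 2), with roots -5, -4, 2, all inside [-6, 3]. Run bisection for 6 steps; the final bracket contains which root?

2

u = -1.5 gives f = -30.625, negative; keep [-1.5, 3]
u = 0.75 gives f = -34.140625, negative; keep [0.75, 3]
u = 1.875 gives f = -5.048828, negative; keep [1.875, 3]
u = 2.4375 gives f = 20.947, positive; keep [1.875, 2.4375]
u = 2.15625 gives f = 6.8837, positive; keep [1.875, 2.15625]
u = 2.015625 gives f = 0.6594, positive; keep [1.875, 2.015625]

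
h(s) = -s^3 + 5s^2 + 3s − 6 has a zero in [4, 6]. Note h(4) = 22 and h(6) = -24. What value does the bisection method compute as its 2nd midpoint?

midpoint 5: h = 9 > 0 → [5, 6]
midpoint 5.5: h = -4.625 < 0 → [5, 5.5]

5.5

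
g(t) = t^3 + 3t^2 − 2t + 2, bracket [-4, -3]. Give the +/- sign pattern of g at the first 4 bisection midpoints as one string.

m = -3.5, g(m) = 2.875 (+); new bracket [-4, -3.5]
m = -3.75, g(m) = -1.046875 (−); new bracket [-3.75, -3.5]
m = -3.625, g(m) = 1.037109 (+); new bracket [-3.75, -3.625]
m = -3.6875, g(m) = 0.0266 (+); new bracket [-3.75, -3.6875]

+-++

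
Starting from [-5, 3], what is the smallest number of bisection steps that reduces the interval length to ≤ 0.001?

13

Width after n steps is 8/2^n. Need 2^n ≥ 8/0.001 = 8000.
2^12 = 4096 < 8000 ≤ 2^13 = 8192, so n = 13.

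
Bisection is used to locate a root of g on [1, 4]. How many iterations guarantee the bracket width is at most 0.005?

Width after n steps is 3/2^n. Need 2^n ≥ 3/0.005 = 600.
2^9 = 512 < 600 ≤ 2^10 = 1024, so n = 10.

10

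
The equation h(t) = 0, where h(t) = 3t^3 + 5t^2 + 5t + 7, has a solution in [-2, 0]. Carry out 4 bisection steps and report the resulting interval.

t = -1 gives h = 4, positive; keep [-2, -1]
t = -1.5 gives h = 0.625, positive; keep [-2, -1.5]
t = -1.75 gives h = -2.515625, negative; keep [-1.75, -1.5]
t = -1.625 gives h = -0.7949, negative; keep [-1.625, -1.5]

[-1.625, -1.5]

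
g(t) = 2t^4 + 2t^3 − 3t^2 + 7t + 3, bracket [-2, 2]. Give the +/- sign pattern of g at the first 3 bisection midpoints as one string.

m = 0, g(m) = 3 (+); new bracket [-2, 0]
m = -1, g(m) = -7 (−); new bracket [-1, 0]
m = -0.5, g(m) = -1.375 (−); new bracket [-0.5, 0]

+--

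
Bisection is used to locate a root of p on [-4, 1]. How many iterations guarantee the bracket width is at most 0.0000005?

24

Width after n steps is 5/2^n. Need 2^n ≥ 5/0.0000005 = 10000000.
2^23 = 8388608 < 10000000 ≤ 2^24 = 16777216, so n = 24.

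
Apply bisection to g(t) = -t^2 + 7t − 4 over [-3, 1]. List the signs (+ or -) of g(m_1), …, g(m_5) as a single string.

---+-

midpoint -1: g = -12 < 0 → [-1, 1]
midpoint 0: g = -4 < 0 → [0, 1]
midpoint 0.5: g = -0.75 < 0 → [0.5, 1]
midpoint 0.75: g = 0.6875 > 0 → [0.5, 0.75]
midpoint 0.625: g = -0.0156 < 0 → [0.625, 0.75]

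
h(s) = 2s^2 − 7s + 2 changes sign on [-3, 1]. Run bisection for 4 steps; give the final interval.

m = -1, h(m) = 11 (+); new bracket [-1, 1]
m = 0, h(m) = 2 (+); new bracket [0, 1]
m = 0.5, h(m) = -1 (−); new bracket [0, 0.5]
m = 0.25, h(m) = 0.375 (+); new bracket [0.25, 0.5]

[0.25, 0.5]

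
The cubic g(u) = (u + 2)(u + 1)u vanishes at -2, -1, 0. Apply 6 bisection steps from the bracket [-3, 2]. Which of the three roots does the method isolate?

0

m = -0.5, g(m) = -0.375 (−); new bracket [-0.5, 2]
m = 0.75, g(m) = 3.609375 (+); new bracket [-0.5, 0.75]
m = 0.125, g(m) = 0.298828 (+); new bracket [-0.5, 0.125]
m = -0.1875, g(m) = -0.2761 (−); new bracket [-0.1875, 0.125]
m = -0.03125, g(m) = -0.0596 (−); new bracket [-0.03125, 0.125]
m = 0.046875, g(m) = 0.1004 (+); new bracket [-0.03125, 0.046875]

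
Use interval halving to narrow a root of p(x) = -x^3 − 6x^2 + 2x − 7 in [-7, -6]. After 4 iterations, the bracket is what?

[-6.5, -6.4375]

p(-6.5) = 1.125 > 0, so the root lies in [-6.5, -6]
p(-6.25) = -9.734375 < 0, so the root lies in [-6.5, -6.25]
p(-6.375) = -4.509766 < 0, so the root lies in [-6.5, -6.375]
p(-6.4375) = -1.7444 < 0, so the root lies in [-6.5, -6.4375]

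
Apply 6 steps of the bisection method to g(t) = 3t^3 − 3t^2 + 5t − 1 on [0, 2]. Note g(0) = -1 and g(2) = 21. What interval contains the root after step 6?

m = 1, g(m) = 4 (+); new bracket [0, 1]
m = 0.5, g(m) = 1.125 (+); new bracket [0, 0.5]
m = 0.25, g(m) = 0.109375 (+); new bracket [0, 0.25]
m = 0.125, g(m) = -0.416 (−); new bracket [0.125, 0.25]
m = 0.1875, g(m) = -0.1482 (−); new bracket [0.1875, 0.25]
m = 0.21875, g(m) = -0.0184 (−); new bracket [0.21875, 0.25]

[0.21875, 0.25]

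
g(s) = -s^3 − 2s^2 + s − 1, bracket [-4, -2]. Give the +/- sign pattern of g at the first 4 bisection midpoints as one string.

+-++

g(-3) = 5 > 0, so the root lies in [-3, -2]
g(-2.5) = -0.375 < 0, so the root lies in [-3, -2.5]
g(-2.75) = 1.921875 > 0, so the root lies in [-2.75, -2.5]
g(-2.625) = 0.6816 > 0, so the root lies in [-2.625, -2.5]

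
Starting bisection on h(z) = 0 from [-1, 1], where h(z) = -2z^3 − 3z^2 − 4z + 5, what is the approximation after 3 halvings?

0.75

m = 0, h(m) = 5 (+); new bracket [0, 1]
m = 0.5, h(m) = 2 (+); new bracket [0.5, 1]
m = 0.75, h(m) = -0.53125 (−); new bracket [0.5, 0.75]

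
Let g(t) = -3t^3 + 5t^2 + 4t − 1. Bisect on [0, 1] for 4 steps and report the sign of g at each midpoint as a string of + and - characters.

++--

m = 0.5, g(m) = 1.875 (+); new bracket [0, 0.5]
m = 0.25, g(m) = 0.265625 (+); new bracket [0, 0.25]
m = 0.125, g(m) = -0.427734 (−); new bracket [0.125, 0.25]
m = 0.1875, g(m) = -0.094 (−); new bracket [0.1875, 0.25]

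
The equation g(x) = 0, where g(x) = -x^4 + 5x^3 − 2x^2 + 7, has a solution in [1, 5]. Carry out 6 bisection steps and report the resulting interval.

[4.625, 4.6875]

midpoint 3: g = 43 > 0 → [3, 5]
midpoint 4: g = 39 > 0 → [4, 5]
midpoint 4.5: g = 12.0625 > 0 → [4.5, 5]
midpoint 4.75: g = -11.332 < 0 → [4.5, 4.75]
midpoint 4.625: g = 1.3181 > 0 → [4.625, 4.75]
midpoint 4.6875: g = -4.7588 < 0 → [4.625, 4.6875]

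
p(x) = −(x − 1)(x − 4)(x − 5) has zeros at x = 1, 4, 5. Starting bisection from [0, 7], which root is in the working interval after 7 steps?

x = 3.5 gives p = -1.875, negative; keep [0, 3.5]
x = 1.75 gives p = -5.484375, negative; keep [0, 1.75]
x = 0.875 gives p = 1.611328, positive; keep [0.875, 1.75]
x = 1.3125 gives p = -3.0969, negative; keep [0.875, 1.3125]
x = 1.09375 gives p = -1.0643, negative; keep [0.875, 1.09375]
x = 0.984375 gives p = 0.1892, positive; keep [0.984375, 1.09375]
x = 1.0390625 gives p = -0.4581, negative; keep [0.984375, 1.0390625]

1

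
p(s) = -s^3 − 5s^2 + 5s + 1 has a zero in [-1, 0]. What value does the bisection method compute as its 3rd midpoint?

p(-0.5) = -2.625 < 0, so the root lies in [-0.5, 0]
p(-0.25) = -0.546875 < 0, so the root lies in [-0.25, 0]
p(-0.125) = 0.298828 > 0, so the root lies in [-0.25, -0.125]

-0.125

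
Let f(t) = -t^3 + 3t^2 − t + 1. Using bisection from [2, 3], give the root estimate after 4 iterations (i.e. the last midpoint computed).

m = 2.5, f(m) = 1.625 (+); new bracket [2.5, 3]
m = 2.75, f(m) = 0.140625 (+); new bracket [2.75, 3]
m = 2.875, f(m) = -0.841797 (−); new bracket [2.75, 2.875]
m = 2.8125, f(m) = -0.3293 (−); new bracket [2.75, 2.8125]

2.8125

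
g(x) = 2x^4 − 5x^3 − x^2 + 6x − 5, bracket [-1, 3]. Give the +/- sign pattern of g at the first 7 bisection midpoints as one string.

--+-+--

g(1) = -3 < 0, so the root lies in [1, 3]
g(2) = -5 < 0, so the root lies in [2, 3]
g(2.5) = 3.75 > 0, so the root lies in [2, 2.5]
g(2.25) = -2.2578 < 0, so the root lies in [2.25, 2.5]
g(2.375) = 0.2603 > 0, so the root lies in [2.25, 2.375]
g(2.3125) = -1.1101 < 0, so the root lies in [2.3125, 2.375]
g(2.34375) = -0.454 < 0, so the root lies in [2.34375, 2.375]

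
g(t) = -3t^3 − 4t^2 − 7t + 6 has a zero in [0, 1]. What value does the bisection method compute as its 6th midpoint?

midpoint 0.5: g = 1.125 > 0 → [0.5, 1]
midpoint 0.75: g = -2.765625 < 0 → [0.5, 0.75]
midpoint 0.625: g = -0.669922 < 0 → [0.5, 0.625]
midpoint 0.5625: g = 0.2629 > 0 → [0.5625, 0.625]
midpoint 0.59375: g = -0.1944 < 0 → [0.5625, 0.59375]
midpoint 0.578125: g = 0.0365 > 0 → [0.578125, 0.59375]

0.578125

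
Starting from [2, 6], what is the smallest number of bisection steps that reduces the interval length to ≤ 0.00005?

17

Width after n steps is 4/2^n. Need 2^n ≥ 4/0.00005 = 80000.
2^16 = 65536 < 80000 ≤ 2^17 = 131072, so n = 17.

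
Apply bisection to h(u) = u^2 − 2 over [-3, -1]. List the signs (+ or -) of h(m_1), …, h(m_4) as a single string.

++--

h(-2) = 2 > 0, so the root lies in [-2, -1]
h(-1.5) = 0.25 > 0, so the root lies in [-1.5, -1]
h(-1.25) = -0.4375 < 0, so the root lies in [-1.5, -1.25]
h(-1.375) = -0.1094 < 0, so the root lies in [-1.5, -1.375]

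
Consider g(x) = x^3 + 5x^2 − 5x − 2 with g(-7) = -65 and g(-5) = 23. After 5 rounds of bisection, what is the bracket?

[-5.8125, -5.75]

x = -6 gives g = -8, negative; keep [-6, -5]
x = -5.5 gives g = 10.375, positive; keep [-6, -5.5]
x = -5.75 gives g = 1.953125, positive; keep [-6, -5.75]
x = -5.875 gives g = -2.8262, negative; keep [-5.875, -5.75]
x = -5.8125 gives g = -0.3879, negative; keep [-5.8125, -5.75]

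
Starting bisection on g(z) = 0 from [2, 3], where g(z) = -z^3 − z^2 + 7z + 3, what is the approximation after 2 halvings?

2.25

midpoint 2.5: g = -1.375 < 0 → [2, 2.5]
midpoint 2.25: g = 2.296875 > 0 → [2.25, 2.5]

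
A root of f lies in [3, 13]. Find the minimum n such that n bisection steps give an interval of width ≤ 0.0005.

Width after n steps is 10/2^n. Need 2^n ≥ 10/0.0005 = 20000.
2^14 = 16384 < 20000 ≤ 2^15 = 32768, so n = 15.

15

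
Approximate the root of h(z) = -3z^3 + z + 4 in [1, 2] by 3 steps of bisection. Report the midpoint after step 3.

1.125

m = 1.5, h(m) = -4.625 (−); new bracket [1, 1.5]
m = 1.25, h(m) = -0.609375 (−); new bracket [1, 1.25]
m = 1.125, h(m) = 0.853516 (+); new bracket [1.125, 1.25]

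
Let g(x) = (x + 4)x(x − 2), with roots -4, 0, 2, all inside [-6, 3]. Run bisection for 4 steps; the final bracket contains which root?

midpoint -1.5: g = 13.125 > 0 → [-6, -1.5]
midpoint -3.75: g = 5.390625 > 0 → [-6, -3.75]
midpoint -4.875: g = -29.326172 < 0 → [-4.875, -3.75]
midpoint -4.3125: g = -8.5071 < 0 → [-4.3125, -3.75]

-4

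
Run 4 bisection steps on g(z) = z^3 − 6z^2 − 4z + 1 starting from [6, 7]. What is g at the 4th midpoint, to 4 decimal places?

-1.0251

midpoint 6.5: g = -3.875 < 0 → [6.5, 7]
midpoint 6.75: g = 8.171875 > 0 → [6.5, 6.75]
midpoint 6.625: g = 1.931641 > 0 → [6.5, 6.625]
midpoint 6.5625: g = -1.0251 < 0 → [6.5625, 6.625]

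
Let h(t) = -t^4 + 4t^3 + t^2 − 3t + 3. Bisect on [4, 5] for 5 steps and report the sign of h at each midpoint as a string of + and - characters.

t = 4.5 gives h = -35.8125, negative; keep [4, 4.5]
t = 4.25 gives h = -10.878906, negative; keep [4, 4.25]
t = 4.125 gives h = -1.133057, negative; keep [4, 4.125]
t = 4.0625 gives h = 3.126, positive; keep [4.0625, 4.125]
t = 4.09375 gives h = 1.0457, positive; keep [4.09375, 4.125]

---++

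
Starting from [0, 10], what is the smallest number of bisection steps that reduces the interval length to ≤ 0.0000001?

Width after n steps is 10/2^n. Need 2^n ≥ 10/0.0000001 = 100000000.
2^26 = 67108864 < 100000000 ≤ 2^27 = 134217728, so n = 27.

27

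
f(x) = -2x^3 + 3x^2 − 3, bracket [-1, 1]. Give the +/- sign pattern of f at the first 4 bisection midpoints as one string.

---+

midpoint 0: f = -3 < 0 → [-1, 0]
midpoint -0.5: f = -2 < 0 → [-1, -0.5]
midpoint -0.75: f = -0.46875 < 0 → [-1, -0.75]
midpoint -0.875: f = 0.6367 > 0 → [-0.875, -0.75]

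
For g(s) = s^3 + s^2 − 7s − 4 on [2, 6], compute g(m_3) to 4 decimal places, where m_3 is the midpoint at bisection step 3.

midpoint 4: g = 48 > 0 → [2, 4]
midpoint 3: g = 11 > 0 → [2, 3]
midpoint 2.5: g = 0.375 > 0 → [2, 2.5]

0.3750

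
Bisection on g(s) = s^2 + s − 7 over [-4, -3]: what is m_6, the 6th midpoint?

g(-3.5) = 1.75 > 0, so the root lies in [-3.5, -3]
g(-3.25) = 0.3125 > 0, so the root lies in [-3.25, -3]
g(-3.125) = -0.359375 < 0, so the root lies in [-3.25, -3.125]
g(-3.1875) = -0.0273 < 0, so the root lies in [-3.25, -3.1875]
g(-3.21875) = 0.1416 > 0, so the root lies in [-3.21875, -3.1875]
g(-3.203125) = 0.0569 > 0, so the root lies in [-3.203125, -3.1875]

-3.203125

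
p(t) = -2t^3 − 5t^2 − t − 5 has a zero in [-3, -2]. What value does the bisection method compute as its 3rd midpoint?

t = -2.5 gives p = -2.5, negative; keep [-3, -2.5]
t = -2.75 gives p = 1.53125, positive; keep [-2.75, -2.5]
t = -2.625 gives p = -0.652344, negative; keep [-2.75, -2.625]

-2.625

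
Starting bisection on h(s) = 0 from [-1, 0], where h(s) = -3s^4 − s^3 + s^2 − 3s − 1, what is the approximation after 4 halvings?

s = -0.5 gives h = 0.6875, positive; keep [-0.5, 0]
s = -0.25 gives h = -0.183594, negative; keep [-0.5, -0.25]
s = -0.375 gives h = 0.259033, positive; keep [-0.375, -0.25]
s = -0.3125 gives h = 0.0371, positive; keep [-0.3125, -0.25]

-0.3125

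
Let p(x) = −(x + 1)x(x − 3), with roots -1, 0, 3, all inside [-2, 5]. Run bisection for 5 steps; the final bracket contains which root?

3

p(1.5) = 5.625 > 0, so the root lies in [1.5, 5]
p(3.25) = -3.453125 < 0, so the root lies in [1.5, 3.25]
p(2.375) = 5.009766 > 0, so the root lies in [2.375, 3.25]
p(2.8125) = 2.0105 > 0, so the root lies in [2.8125, 3.25]
p(3.03125) = -0.3819 < 0, so the root lies in [2.8125, 3.03125]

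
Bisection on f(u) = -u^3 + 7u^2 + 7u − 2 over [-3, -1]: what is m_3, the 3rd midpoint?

midpoint -2: f = 20 > 0 → [-2, -1]
midpoint -1.5: f = 6.625 > 0 → [-1.5, -1]
midpoint -1.25: f = 2.140625 > 0 → [-1.25, -1]

-1.25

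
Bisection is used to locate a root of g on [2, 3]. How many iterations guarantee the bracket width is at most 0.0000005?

21

Width after n steps is 1/2^n. Need 2^n ≥ 1/0.0000005 = 2000000.
2^20 = 1048576 < 2000000 ≤ 2^21 = 2097152, so n = 21.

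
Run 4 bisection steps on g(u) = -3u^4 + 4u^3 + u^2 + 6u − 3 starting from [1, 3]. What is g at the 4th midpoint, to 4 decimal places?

midpoint 2: g = -3 < 0 → [1, 2]
midpoint 1.5: g = 6.5625 > 0 → [1.5, 2]
midpoint 1.75: g = 3.863281 > 0 → [1.75, 2]
midpoint 1.875: g = 1.054 > 0 → [1.875, 2]

1.0540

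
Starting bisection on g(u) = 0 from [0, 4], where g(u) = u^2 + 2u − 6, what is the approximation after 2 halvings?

1

midpoint 2: g = 2 > 0 → [0, 2]
midpoint 1: g = -3 < 0 → [1, 2]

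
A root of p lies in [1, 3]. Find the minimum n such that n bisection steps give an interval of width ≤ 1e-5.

Width after n steps is 2/2^n. Need 2^n ≥ 2/1e-5 = 200000.
2^17 = 131072 < 200000 ≤ 2^18 = 262144, so n = 18.

18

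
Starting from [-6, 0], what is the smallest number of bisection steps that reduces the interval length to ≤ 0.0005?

14

Width after n steps is 6/2^n. Need 2^n ≥ 6/0.0005 = 12000.
2^13 = 8192 < 12000 ≤ 2^14 = 16384, so n = 14.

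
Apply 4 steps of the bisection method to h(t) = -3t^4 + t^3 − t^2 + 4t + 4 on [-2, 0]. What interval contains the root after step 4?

[-0.75, -0.625]

midpoint -1: h = -5 < 0 → [-1, 0]
midpoint -0.5: h = 1.4375 > 0 → [-1, -0.5]
midpoint -0.75: h = -0.933594 < 0 → [-0.75, -0.5]
midpoint -0.625: h = 0.4075 > 0 → [-0.75, -0.625]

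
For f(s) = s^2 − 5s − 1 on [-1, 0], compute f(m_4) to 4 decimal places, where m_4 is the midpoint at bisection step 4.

midpoint -0.5: f = 1.75 > 0 → [-0.5, 0]
midpoint -0.25: f = 0.3125 > 0 → [-0.25, 0]
midpoint -0.125: f = -0.359375 < 0 → [-0.25, -0.125]
midpoint -0.1875: f = -0.0273 < 0 → [-0.25, -0.1875]

-0.0273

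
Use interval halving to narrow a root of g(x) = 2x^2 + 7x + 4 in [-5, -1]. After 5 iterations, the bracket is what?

[-2.875, -2.75]

midpoint -3: g = 1 > 0 → [-3, -1]
midpoint -2: g = -2 < 0 → [-3, -2]
midpoint -2.5: g = -1 < 0 → [-3, -2.5]
midpoint -2.75: g = -0.125 < 0 → [-3, -2.75]
midpoint -2.875: g = 0.4062 > 0 → [-2.875, -2.75]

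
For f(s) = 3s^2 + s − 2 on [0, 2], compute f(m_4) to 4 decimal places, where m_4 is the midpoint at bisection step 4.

midpoint 1: f = 2 > 0 → [0, 1]
midpoint 0.5: f = -0.75 < 0 → [0.5, 1]
midpoint 0.75: f = 0.4375 > 0 → [0.5, 0.75]
midpoint 0.625: f = -0.2031 < 0 → [0.625, 0.75]

-0.2031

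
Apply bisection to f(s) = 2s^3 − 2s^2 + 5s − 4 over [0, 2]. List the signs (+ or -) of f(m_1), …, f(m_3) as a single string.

f(1) = 1 > 0, so the root lies in [0, 1]
f(0.5) = -1.75 < 0, so the root lies in [0.5, 1]
f(0.75) = -0.53125 < 0, so the root lies in [0.75, 1]

+--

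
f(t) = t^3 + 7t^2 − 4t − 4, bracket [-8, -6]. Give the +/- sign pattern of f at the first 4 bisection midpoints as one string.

f(-7) = 24 > 0, so the root lies in [-8, -7]
f(-7.5) = -2.125 < 0, so the root lies in [-7.5, -7]
f(-7.25) = 11.859375 > 0, so the root lies in [-7.5, -7.25]
f(-7.375) = 5.1035 > 0, so the root lies in [-7.5, -7.375]

+-++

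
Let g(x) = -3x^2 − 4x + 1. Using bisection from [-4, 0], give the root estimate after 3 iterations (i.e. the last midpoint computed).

g(-2) = -3 < 0, so the root lies in [-2, 0]
g(-1) = 2 > 0, so the root lies in [-2, -1]
g(-1.5) = 0.25 > 0, so the root lies in [-2, -1.5]

-1.5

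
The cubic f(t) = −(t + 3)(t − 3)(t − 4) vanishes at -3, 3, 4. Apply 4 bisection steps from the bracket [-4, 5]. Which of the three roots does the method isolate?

-3

m = 0.5, f(m) = -30.625 (−); new bracket [-4, 0.5]
m = -1.75, f(m) = -34.140625 (−); new bracket [-4, -1.75]
m = -2.875, f(m) = -5.048828 (−); new bracket [-4, -2.875]
m = -3.4375, f(m) = 20.947 (+); new bracket [-3.4375, -2.875]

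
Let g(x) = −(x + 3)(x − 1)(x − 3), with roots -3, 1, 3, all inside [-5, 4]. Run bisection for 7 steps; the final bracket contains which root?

-3

x = -0.5 gives g = -13.125, negative; keep [-5, -0.5]
x = -2.75 gives g = -5.390625, negative; keep [-5, -2.75]
x = -3.875 gives g = 29.326172, positive; keep [-3.875, -2.75]
x = -3.3125 gives g = 8.5071, positive; keep [-3.3125, -2.75]
x = -3.03125 gives g = 0.7598, positive; keep [-3.03125, -2.75]
x = -2.890625 gives g = -2.5067, negative; keep [-3.03125, -2.890625]
x = -2.9609375 gives g = -0.9223, negative; keep [-3.03125, -2.9609375]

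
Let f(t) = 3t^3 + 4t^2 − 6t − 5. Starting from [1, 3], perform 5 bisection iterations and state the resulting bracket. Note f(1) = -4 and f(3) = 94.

m = 2, f(m) = 23 (+); new bracket [1, 2]
m = 1.5, f(m) = 5.125 (+); new bracket [1, 1.5]
m = 1.25, f(m) = -0.390625 (−); new bracket [1.25, 1.5]
m = 1.375, f(m) = 2.1113 (+); new bracket [1.25, 1.375]
m = 1.3125, f(m) = 0.7986 (+); new bracket [1.25, 1.3125]

[1.25, 1.3125]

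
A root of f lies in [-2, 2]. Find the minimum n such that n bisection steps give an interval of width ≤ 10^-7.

26

Width after n steps is 4/2^n. Need 2^n ≥ 4/10^-7 = 40000000.
2^25 = 33554432 < 40000000 ≤ 2^26 = 67108864, so n = 26.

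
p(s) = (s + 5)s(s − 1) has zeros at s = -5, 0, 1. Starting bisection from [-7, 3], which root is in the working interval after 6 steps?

-5

midpoint -2: p = 18 > 0 → [-7, -2]
midpoint -4.5: p = 12.375 > 0 → [-7, -4.5]
midpoint -5.75: p = -29.109375 < 0 → [-5.75, -4.5]
midpoint -5.125: p = -3.9238 < 0 → [-5.125, -4.5]
midpoint -4.8125: p = 5.2449 > 0 → [-5.125, -4.8125]
midpoint -4.96875: p = 0.9268 > 0 → [-5.125, -4.96875]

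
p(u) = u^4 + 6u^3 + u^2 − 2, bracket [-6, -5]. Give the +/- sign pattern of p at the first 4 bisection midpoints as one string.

--+-

midpoint -5.5: p = -54.9375 < 0 → [-6, -5.5]
midpoint -5.75: p = -16.464844 < 0 → [-6, -5.75]
midpoint -5.875: p = 7.168213 > 0 → [-5.875, -5.75]
midpoint -5.8125: p = -5.0354 < 0 → [-5.875, -5.8125]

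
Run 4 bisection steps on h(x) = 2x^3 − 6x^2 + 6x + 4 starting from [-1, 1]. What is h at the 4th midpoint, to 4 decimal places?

m = 0, h(m) = 4 (+); new bracket [-1, 0]
m = -0.5, h(m) = -0.75 (−); new bracket [-0.5, 0]
m = -0.25, h(m) = 2.09375 (+); new bracket [-0.5, -0.25]
m = -0.375, h(m) = 0.8008 (+); new bracket [-0.5, -0.375]

0.8008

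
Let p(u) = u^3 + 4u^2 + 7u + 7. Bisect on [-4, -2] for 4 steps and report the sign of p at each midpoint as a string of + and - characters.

m = -3, p(m) = -5 (−); new bracket [-3, -2]
m = -2.5, p(m) = -1.125 (−); new bracket [-2.5, -2]
m = -2.25, p(m) = 0.109375 (+); new bracket [-2.5, -2.25]
m = -2.375, p(m) = -0.459 (−); new bracket [-2.375, -2.25]

--+-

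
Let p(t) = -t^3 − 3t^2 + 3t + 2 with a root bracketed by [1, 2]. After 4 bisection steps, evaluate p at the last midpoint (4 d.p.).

m = 1.5, p(m) = -3.625 (−); new bracket [1, 1.5]
m = 1.25, p(m) = -0.890625 (−); new bracket [1, 1.25]
m = 1.125, p(m) = 0.154297 (+); new bracket [1.125, 1.25]
m = 1.1875, p(m) = -0.3425 (−); new bracket [1.125, 1.1875]

-0.3425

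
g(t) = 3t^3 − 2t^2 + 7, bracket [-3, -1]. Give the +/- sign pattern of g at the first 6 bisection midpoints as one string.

midpoint -2: g = -25 < 0 → [-2, -1]
midpoint -1.5: g = -7.625 < 0 → [-1.5, -1]
midpoint -1.25: g = -1.984375 < 0 → [-1.25, -1]
midpoint -1.125: g = 0.1973 > 0 → [-1.25, -1.125]
midpoint -1.1875: g = -0.844 < 0 → [-1.1875, -1.125]
midpoint -1.15625: g = -0.3112 < 0 → [-1.15625, -1.125]

---+--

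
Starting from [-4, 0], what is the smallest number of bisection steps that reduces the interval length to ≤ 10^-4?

16

Width after n steps is 4/2^n. Need 2^n ≥ 4/10^-4 = 40000.
2^15 = 32768 < 40000 ≤ 2^16 = 65536, so n = 16.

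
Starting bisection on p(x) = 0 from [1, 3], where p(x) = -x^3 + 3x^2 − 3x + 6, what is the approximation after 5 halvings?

2.6875

p(2) = 4 > 0, so the root lies in [2, 3]
p(2.5) = 1.625 > 0, so the root lies in [2.5, 3]
p(2.75) = -0.359375 < 0, so the root lies in [2.5, 2.75]
p(2.625) = 0.709 > 0, so the root lies in [2.625, 2.75]
p(2.6875) = 0.1946 > 0, so the root lies in [2.6875, 2.75]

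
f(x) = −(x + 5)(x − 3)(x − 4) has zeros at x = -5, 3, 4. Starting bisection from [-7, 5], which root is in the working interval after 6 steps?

-5

f(-1) = -80 < 0, so the root lies in [-7, -1]
f(-4) = -56 < 0, so the root lies in [-7, -4]
f(-5.5) = 40.375 > 0, so the root lies in [-5.5, -4]
f(-4.75) = -16.9531 < 0, so the root lies in [-5.5, -4.75]
f(-5.125) = 9.2676 > 0, so the root lies in [-5.125, -4.75]
f(-4.9375) = -4.4338 < 0, so the root lies in [-5.125, -4.9375]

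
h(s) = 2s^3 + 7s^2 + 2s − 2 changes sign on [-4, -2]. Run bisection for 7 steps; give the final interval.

h(-3) = 1 > 0, so the root lies in [-4, -3]
h(-3.5) = -9 < 0, so the root lies in [-3.5, -3]
h(-3.25) = -3.21875 < 0, so the root lies in [-3.25, -3]
h(-3.125) = -0.9258 < 0, so the root lies in [-3.125, -3]
h(-3.0625) = 0.0815 > 0, so the root lies in [-3.125, -3.0625]
h(-3.09375) = -0.4108 < 0, so the root lies in [-3.09375, -3.0625]
h(-3.078125) = -0.1618 < 0, so the root lies in [-3.078125, -3.0625]

[-3.078125, -3.0625]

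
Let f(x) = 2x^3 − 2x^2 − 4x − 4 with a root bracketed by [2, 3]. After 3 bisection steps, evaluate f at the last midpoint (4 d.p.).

2.0117

x = 2.5 gives f = 4.75, positive; keep [2, 2.5]
x = 2.25 gives f = -0.34375, negative; keep [2.25, 2.5]
x = 2.375 gives f = 2.011719, positive; keep [2.25, 2.375]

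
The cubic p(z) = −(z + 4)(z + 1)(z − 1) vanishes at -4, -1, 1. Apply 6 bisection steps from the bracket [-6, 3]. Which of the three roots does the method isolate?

-4

p(-1.5) = -3.125 < 0, so the root lies in [-6, -1.5]
p(-3.75) = -3.265625 < 0, so the root lies in [-6, -3.75]
p(-4.875) = 19.919922 > 0, so the root lies in [-4.875, -3.75]
p(-4.3125) = 5.4993 > 0, so the root lies in [-4.3125, -3.75]
p(-4.03125) = 0.4766 > 0, so the root lies in [-4.03125, -3.75]
p(-3.890625) = -1.5462 < 0, so the root lies in [-4.03125, -3.890625]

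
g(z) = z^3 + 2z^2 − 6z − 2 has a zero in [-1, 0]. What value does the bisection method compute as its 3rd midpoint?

g(-0.5) = 1.375 > 0, so the root lies in [-0.5, 0]
g(-0.25) = -0.390625 < 0, so the root lies in [-0.5, -0.25]
g(-0.375) = 0.478516 > 0, so the root lies in [-0.375, -0.25]

-0.375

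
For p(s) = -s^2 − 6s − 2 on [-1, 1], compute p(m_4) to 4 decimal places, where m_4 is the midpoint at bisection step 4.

0.1094

midpoint 0: p = -2 < 0 → [-1, 0]
midpoint -0.5: p = 0.75 > 0 → [-0.5, 0]
midpoint -0.25: p = -0.5625 < 0 → [-0.5, -0.25]
midpoint -0.375: p = 0.1094 > 0 → [-0.375, -0.25]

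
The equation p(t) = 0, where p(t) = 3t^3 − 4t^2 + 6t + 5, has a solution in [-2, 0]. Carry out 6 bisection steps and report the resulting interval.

[-0.5625, -0.53125]

p(-1) = -8 < 0, so the root lies in [-1, 0]
p(-0.5) = 0.625 > 0, so the root lies in [-1, -0.5]
p(-0.75) = -3.015625 < 0, so the root lies in [-0.75, -0.5]
p(-0.625) = -1.0449 < 0, so the root lies in [-0.625, -0.5]
p(-0.5625) = -0.1746 < 0, so the root lies in [-0.5625, -0.5]
p(-0.53125) = 0.2338 > 0, so the root lies in [-0.5625, -0.53125]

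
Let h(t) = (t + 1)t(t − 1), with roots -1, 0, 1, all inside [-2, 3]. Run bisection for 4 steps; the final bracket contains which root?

h(0.5) = -0.375 < 0, so the root lies in [0.5, 3]
h(1.75) = 3.609375 > 0, so the root lies in [0.5, 1.75]
h(1.125) = 0.298828 > 0, so the root lies in [0.5, 1.125]
h(0.8125) = -0.2761 < 0, so the root lies in [0.8125, 1.125]

1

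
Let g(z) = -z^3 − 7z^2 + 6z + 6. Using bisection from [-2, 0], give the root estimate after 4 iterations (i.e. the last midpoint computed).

m = -1, g(m) = -6 (−); new bracket [-1, 0]
m = -0.5, g(m) = 1.375 (+); new bracket [-1, -0.5]
m = -0.75, g(m) = -2.015625 (−); new bracket [-0.75, -0.5]
m = -0.625, g(m) = -0.2402 (−); new bracket [-0.625, -0.5]

-0.625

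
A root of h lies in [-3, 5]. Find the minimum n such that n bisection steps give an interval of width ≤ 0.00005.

18

Width after n steps is 8/2^n. Need 2^n ≥ 8/0.00005 = 160000.
2^17 = 131072 < 160000 ≤ 2^18 = 262144, so n = 18.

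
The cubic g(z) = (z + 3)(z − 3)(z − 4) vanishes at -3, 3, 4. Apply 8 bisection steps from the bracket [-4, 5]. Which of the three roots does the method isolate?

-3

g(0.5) = 30.625 > 0, so the root lies in [-4, 0.5]
g(-1.75) = 34.140625 > 0, so the root lies in [-4, -1.75]
g(-2.875) = 5.048828 > 0, so the root lies in [-4, -2.875]
g(-3.4375) = -20.947 < 0, so the root lies in [-3.4375, -2.875]
g(-3.15625) = -6.8837 < 0, so the root lies in [-3.15625, -2.875]
g(-3.015625) = -0.6594 < 0, so the root lies in [-3.015625, -2.875]
g(-2.9453125) = 2.2582 > 0, so the root lies in [-3.015625, -2.9453125]
g(-2.98046875) = 0.8154 > 0, so the root lies in [-3.015625, -2.98046875]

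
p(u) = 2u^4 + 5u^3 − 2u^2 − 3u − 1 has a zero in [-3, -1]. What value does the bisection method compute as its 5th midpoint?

-2.6875

p(-2) = -11 < 0, so the root lies in [-3, -2]
p(-2.5) = -6 < 0, so the root lies in [-3, -2.5]
p(-2.75) = 2.523438 > 0, so the root lies in [-2.75, -2.5]
p(-2.625) = -2.3843 < 0, so the root lies in [-2.75, -2.625]
p(-2.6875) = -0.1037 < 0, so the root lies in [-2.75, -2.6875]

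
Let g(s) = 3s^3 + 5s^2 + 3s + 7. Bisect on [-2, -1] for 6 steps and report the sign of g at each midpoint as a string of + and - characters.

++-+--

midpoint -1.5: g = 3.625 > 0 → [-2, -1.5]
midpoint -1.75: g = 0.984375 > 0 → [-2, -1.75]
midpoint -1.875: g = -0.822266 < 0 → [-1.875, -1.75]
midpoint -1.8125: g = 0.1252 > 0 → [-1.875, -1.8125]
midpoint -1.84375: g = -0.3372 < 0 → [-1.84375, -1.8125]
midpoint -1.828125: g = -0.1032 < 0 → [-1.828125, -1.8125]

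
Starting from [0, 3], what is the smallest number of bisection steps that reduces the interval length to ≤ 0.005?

10

Width after n steps is 3/2^n. Need 2^n ≥ 3/0.005 = 600.
2^9 = 512 < 600 ≤ 2^10 = 1024, so n = 10.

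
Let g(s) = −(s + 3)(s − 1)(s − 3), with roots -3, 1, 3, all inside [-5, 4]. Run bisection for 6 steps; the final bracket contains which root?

-3

s = -0.5 gives g = -13.125, negative; keep [-5, -0.5]
s = -2.75 gives g = -5.390625, negative; keep [-5, -2.75]
s = -3.875 gives g = 29.326172, positive; keep [-3.875, -2.75]
s = -3.3125 gives g = 8.5071, positive; keep [-3.3125, -2.75]
s = -3.03125 gives g = 0.7598, positive; keep [-3.03125, -2.75]
s = -2.890625 gives g = -2.5067, negative; keep [-3.03125, -2.890625]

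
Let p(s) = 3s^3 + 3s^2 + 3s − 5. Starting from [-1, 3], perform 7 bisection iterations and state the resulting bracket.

m = 1, p(m) = 4 (+); new bracket [-1, 1]
m = 0, p(m) = -5 (−); new bracket [0, 1]
m = 0.5, p(m) = -2.375 (−); new bracket [0.5, 1]
m = 0.75, p(m) = 0.2031 (+); new bracket [0.5, 0.75]
m = 0.625, p(m) = -1.2207 (−); new bracket [0.625, 0.75]
m = 0.6875, p(m) = -0.5447 (−); new bracket [0.6875, 0.75]
m = 0.71875, p(m) = -0.18 (−); new bracket [0.71875, 0.75]

[0.71875, 0.75]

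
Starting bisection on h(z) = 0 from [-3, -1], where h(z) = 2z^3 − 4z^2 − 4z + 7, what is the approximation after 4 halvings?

m = -2, h(m) = -17 (−); new bracket [-2, -1]
m = -1.5, h(m) = -2.75 (−); new bracket [-1.5, -1]
m = -1.25, h(m) = 1.84375 (+); new bracket [-1.5, -1.25]
m = -1.375, h(m) = -0.2617 (−); new bracket [-1.375, -1.25]

-1.375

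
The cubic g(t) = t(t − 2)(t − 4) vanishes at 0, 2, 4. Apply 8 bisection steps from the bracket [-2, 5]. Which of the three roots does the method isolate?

0

midpoint 1.5: g = 1.875 > 0 → [-2, 1.5]
midpoint -0.25: g = -2.390625 < 0 → [-0.25, 1.5]
midpoint 0.625: g = 2.900391 > 0 → [-0.25, 0.625]
midpoint 0.1875: g = 1.2957 > 0 → [-0.25, 0.1875]
midpoint -0.03125: g = -0.2559 < 0 → [-0.03125, 0.1875]
midpoint 0.078125: g = 0.5889 > 0 → [-0.03125, 0.078125]
midpoint 0.0234375: g = 0.1842 > 0 → [-0.03125, 0.0234375]
midpoint -0.00390625: g = -0.0313 < 0 → [-0.00390625, 0.0234375]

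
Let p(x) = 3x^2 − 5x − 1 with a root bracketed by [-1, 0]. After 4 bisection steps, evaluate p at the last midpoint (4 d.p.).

0.0430

x = -0.5 gives p = 2.25, positive; keep [-0.5, 0]
x = -0.25 gives p = 0.4375, positive; keep [-0.25, 0]
x = -0.125 gives p = -0.328125, negative; keep [-0.25, -0.125]
x = -0.1875 gives p = 0.043, positive; keep [-0.1875, -0.125]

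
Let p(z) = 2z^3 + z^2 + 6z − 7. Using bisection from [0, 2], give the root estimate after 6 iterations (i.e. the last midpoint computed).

0.84375

p(1) = 2 > 0, so the root lies in [0, 1]
p(0.5) = -3.5 < 0, so the root lies in [0.5, 1]
p(0.75) = -1.09375 < 0, so the root lies in [0.75, 1]
p(0.875) = 0.3555 > 0, so the root lies in [0.75, 0.875]
p(0.8125) = -0.3921 < 0, so the root lies in [0.8125, 0.875]
p(0.84375) = -0.0242 < 0, so the root lies in [0.84375, 0.875]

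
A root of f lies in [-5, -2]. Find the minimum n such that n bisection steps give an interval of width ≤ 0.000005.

20

Width after n steps is 3/2^n. Need 2^n ≥ 3/0.000005 = 600000.
2^19 = 524288 < 600000 ≤ 2^20 = 1048576, so n = 20.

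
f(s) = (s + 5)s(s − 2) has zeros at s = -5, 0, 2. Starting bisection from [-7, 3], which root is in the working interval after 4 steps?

m = -2, f(m) = 24 (+); new bracket [-7, -2]
m = -4.5, f(m) = 14.625 (+); new bracket [-7, -4.5]
m = -5.75, f(m) = -33.421875 (−); new bracket [-5.75, -4.5]
m = -5.125, f(m) = -4.5645 (−); new bracket [-5.125, -4.5]

-5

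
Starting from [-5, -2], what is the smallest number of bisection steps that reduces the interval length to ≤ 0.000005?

20

Width after n steps is 3/2^n. Need 2^n ≥ 3/0.000005 = 600000.
2^19 = 524288 < 600000 ≤ 2^20 = 1048576, so n = 20.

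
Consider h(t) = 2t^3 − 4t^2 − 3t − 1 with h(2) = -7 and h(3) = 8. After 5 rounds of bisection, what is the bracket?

m = 2.5, h(m) = -2.25 (−); new bracket [2.5, 3]
m = 2.75, h(m) = 2.09375 (+); new bracket [2.5, 2.75]
m = 2.625, h(m) = -0.261719 (−); new bracket [2.625, 2.75]
m = 2.6875, h(m) = 0.8687 (+); new bracket [2.625, 2.6875]
m = 2.65625, h(m) = 0.2918 (+); new bracket [2.625, 2.65625]

[2.625, 2.65625]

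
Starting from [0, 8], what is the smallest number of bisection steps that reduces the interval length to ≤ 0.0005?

Width after n steps is 8/2^n. Need 2^n ≥ 8/0.0005 = 16000.
2^13 = 8192 < 16000 ≤ 2^14 = 16384, so n = 14.

14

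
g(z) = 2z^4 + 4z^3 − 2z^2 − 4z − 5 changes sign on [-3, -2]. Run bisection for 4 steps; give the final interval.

[-2.3125, -2.25]

midpoint -2.5: g = 8.125 > 0 → [-2.5, -2]
midpoint -2.25: g = -0.429688 < 0 → [-2.5, -2.25]
midpoint -2.375: g = 3.266113 > 0 → [-2.375, -2.25]
midpoint -2.3125: g = 1.2837 > 0 → [-2.3125, -2.25]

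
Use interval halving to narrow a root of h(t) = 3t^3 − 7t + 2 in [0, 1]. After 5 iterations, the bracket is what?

[0.28125, 0.3125]

m = 0.5, h(m) = -1.125 (−); new bracket [0, 0.5]
m = 0.25, h(m) = 0.296875 (+); new bracket [0.25, 0.5]
m = 0.375, h(m) = -0.466797 (−); new bracket [0.25, 0.375]
m = 0.3125, h(m) = -0.0959 (−); new bracket [0.25, 0.3125]
m = 0.28125, h(m) = 0.098 (+); new bracket [0.28125, 0.3125]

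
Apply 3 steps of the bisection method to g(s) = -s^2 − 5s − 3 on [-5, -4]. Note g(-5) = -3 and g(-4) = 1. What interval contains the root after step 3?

[-4.375, -4.25]

s = -4.5 gives g = -0.75, negative; keep [-4.5, -4]
s = -4.25 gives g = 0.1875, positive; keep [-4.5, -4.25]
s = -4.375 gives g = -0.265625, negative; keep [-4.375, -4.25]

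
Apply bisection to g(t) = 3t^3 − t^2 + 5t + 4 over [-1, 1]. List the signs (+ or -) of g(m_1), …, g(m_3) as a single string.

++-

midpoint 0: g = 4 > 0 → [-1, 0]
midpoint -0.5: g = 0.875 > 0 → [-1, -0.5]
midpoint -0.75: g = -1.578125 < 0 → [-0.75, -0.5]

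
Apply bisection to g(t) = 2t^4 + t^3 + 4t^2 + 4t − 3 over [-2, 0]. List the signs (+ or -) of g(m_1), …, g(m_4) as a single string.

-++-

m = -1, g(m) = -2 (−); new bracket [-2, -1]
m = -1.5, g(m) = 6.75 (+); new bracket [-1.5, -1]
m = -1.25, g(m) = 1.179688 (+); new bracket [-1.25, -1]
m = -1.125, g(m) = -0.6577 (−); new bracket [-1.25, -1.125]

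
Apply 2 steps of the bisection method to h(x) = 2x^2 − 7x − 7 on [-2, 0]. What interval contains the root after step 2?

midpoint -1: h = 2 > 0 → [-1, 0]
midpoint -0.5: h = -3 < 0 → [-1, -0.5]

[-1, -0.5]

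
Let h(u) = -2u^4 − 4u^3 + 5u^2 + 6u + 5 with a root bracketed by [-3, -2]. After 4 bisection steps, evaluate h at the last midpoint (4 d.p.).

-1.7017

u = -2.5 gives h = 5.625, positive; keep [-3, -2.5]
u = -2.75 gives h = -4.882812, negative; keep [-2.75, -2.5]
u = -2.625 gives h = 1.093262, positive; keep [-2.75, -2.625]
u = -2.6875 gives h = -1.7017, negative; keep [-2.6875, -2.625]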